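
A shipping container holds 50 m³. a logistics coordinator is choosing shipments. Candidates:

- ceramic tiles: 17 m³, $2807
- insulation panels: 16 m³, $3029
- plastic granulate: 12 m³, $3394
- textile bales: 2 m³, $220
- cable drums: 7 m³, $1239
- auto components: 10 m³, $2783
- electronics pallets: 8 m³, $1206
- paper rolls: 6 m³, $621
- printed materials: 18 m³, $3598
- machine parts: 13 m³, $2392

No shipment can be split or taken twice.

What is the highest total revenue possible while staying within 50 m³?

Density check — plastic granulate 282.83, auto components 278.30, printed materials 199.89, insulation panels 189.31 are the best per m³.
Plastic granulate + textile bales + cable drums + auto components + printed materials uses 49 of the 50 m³ and totals 11234.
That's the maximum — no swap from here does better than 11234.

11234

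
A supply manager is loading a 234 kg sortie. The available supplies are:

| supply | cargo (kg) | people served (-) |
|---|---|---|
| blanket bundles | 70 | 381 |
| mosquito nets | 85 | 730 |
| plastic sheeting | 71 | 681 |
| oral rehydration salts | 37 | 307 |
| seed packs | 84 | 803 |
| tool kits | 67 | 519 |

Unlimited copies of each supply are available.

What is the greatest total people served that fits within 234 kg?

Taking the top-ratio supplies first gives 3×plastic sheeting for 2043 (213 kg).
The 71 kg tied up in plastic sheeting is better spent on seed packs — total rises to 2165 (226 kg).
No other feasible combination exceeds 2165.

2165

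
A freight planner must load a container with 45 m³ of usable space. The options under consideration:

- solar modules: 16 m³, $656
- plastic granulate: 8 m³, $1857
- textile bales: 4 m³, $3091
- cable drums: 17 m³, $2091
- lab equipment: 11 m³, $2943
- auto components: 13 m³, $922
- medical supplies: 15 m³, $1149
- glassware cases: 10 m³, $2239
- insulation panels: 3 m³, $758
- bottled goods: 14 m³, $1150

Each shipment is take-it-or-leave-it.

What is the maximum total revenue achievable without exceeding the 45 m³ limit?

11122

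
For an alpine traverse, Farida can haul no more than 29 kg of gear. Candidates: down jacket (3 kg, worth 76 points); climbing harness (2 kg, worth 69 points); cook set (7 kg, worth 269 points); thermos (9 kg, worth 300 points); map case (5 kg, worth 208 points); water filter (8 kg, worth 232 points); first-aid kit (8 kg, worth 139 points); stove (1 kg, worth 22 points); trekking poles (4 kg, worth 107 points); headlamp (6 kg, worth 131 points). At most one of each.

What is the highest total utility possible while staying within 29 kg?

1009

Ranking by ratio (utility/kg): map case 41.60, cook set 38.43, climbing harness 34.50.
Greedy by ratio would take climbing harness + cook set + thermos + map case + stove + trekking poles: 28 kg used, total 975.
The 7 kg tied up in climbing harness and stove and trekking poles is better spent on water filter — total rises to 1009 (29 kg).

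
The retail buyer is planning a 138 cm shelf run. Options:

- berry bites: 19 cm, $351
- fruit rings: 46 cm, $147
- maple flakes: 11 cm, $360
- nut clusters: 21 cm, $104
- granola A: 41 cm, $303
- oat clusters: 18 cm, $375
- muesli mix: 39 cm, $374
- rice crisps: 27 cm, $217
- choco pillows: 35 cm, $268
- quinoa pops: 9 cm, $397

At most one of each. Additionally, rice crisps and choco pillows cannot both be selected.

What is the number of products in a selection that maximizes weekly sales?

Best achievable weekly sales is 2160.
One optimal bundle: berry bites + maple flakes + granola A + oat clusters + muesli mix + quinoa pops (137 cm).
All optima have 6 products.

6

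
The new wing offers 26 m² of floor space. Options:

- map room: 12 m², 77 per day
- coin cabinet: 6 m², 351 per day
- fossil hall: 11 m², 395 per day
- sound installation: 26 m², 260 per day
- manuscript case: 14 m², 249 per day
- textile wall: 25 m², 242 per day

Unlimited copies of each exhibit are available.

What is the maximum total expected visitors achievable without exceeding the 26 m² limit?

4×coin cabinet uses 24 of the 26 m² and totals 1404.

1404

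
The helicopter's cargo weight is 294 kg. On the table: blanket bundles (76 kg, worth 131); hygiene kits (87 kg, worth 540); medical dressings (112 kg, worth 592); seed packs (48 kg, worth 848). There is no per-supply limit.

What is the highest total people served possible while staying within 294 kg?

5088

The ratio ordering already packs tightly: 6×seed packs, 288 kg, 5088.
The spare 6 kg is too small for any remaining supply, and no exchange beats 5088.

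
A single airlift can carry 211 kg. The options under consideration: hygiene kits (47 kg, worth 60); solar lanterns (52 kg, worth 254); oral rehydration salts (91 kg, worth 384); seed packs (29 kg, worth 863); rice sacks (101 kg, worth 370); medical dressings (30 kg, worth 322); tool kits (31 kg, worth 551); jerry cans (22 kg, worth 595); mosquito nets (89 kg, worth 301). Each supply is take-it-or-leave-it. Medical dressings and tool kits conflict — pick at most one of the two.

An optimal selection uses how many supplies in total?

Optimal total is 2393.
One optimal bundle: oral rehydration salts + seed packs + tool kits + jerry cans (173 kg).
Every optimal selection uses 4 supplies.

4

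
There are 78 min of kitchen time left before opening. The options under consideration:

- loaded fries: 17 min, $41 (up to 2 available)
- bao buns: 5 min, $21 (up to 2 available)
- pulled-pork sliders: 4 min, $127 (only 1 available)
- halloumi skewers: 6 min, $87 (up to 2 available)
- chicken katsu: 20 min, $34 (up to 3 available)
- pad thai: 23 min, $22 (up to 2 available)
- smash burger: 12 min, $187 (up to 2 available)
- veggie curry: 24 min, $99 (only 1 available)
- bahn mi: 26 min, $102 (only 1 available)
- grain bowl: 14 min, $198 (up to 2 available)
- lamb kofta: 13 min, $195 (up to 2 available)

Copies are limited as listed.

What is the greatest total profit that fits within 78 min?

Greedy by ratio would take 2×bao buns + pulled-pork sliders + 2×halloumi skewers + 2×smash burger + 2×lamb kofta: 76 min used, total 1107.
Replace 2×bao buns and halloumi skewers and smash burger with 2×grain bowl: the trade gains 80 net, giving 1187 at 76 min.

1187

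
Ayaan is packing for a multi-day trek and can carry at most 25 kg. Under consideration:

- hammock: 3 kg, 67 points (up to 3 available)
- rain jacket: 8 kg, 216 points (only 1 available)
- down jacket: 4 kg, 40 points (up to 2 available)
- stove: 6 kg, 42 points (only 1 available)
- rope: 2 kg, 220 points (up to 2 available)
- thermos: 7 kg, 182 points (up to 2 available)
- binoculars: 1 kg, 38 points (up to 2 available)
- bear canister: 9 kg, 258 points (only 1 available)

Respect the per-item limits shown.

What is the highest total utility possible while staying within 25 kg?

1023

Taking the top-ratio items first gives rain jacket + 2×rope + 2×binoculars + bear canister for 990 (23 kg).
Dropping rain jacket frees 8 kg; slotting in hammock + thermos (10 kg) lifts the total to 1023 at 25 kg.
No other feasible combination exceeds 1023.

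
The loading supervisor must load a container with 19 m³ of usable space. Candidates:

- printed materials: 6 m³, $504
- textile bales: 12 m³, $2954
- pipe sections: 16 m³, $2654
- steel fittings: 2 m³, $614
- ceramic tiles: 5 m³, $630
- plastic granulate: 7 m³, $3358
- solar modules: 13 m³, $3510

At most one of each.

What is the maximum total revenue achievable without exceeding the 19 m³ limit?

Ranking by ratio (revenue/m³): plastic granulate 479.71, steel fittings 307.00, solar modules 270.00, textile bales 246.17.
The ratio heuristic lands on steel fittings + ceramic tiles + plastic granulate (4602) but leaves 5 m³ idle.
The 7 m³ tied up in steel fittings and ceramic tiles is better spent on textile bales — total rises to 6312 (19 m³).

6312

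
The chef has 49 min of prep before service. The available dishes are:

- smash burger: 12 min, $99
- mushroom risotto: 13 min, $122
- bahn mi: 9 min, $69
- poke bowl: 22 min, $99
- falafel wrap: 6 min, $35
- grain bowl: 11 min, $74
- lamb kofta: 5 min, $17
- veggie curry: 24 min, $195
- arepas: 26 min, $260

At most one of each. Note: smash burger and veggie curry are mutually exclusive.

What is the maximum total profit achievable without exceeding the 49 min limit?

451

Density check — arepas 10.00, mushroom risotto 9.38, smash burger 8.25 are the best per min.
Mushroom risotto + bahn mi + arepas uses 48 of the 49 min and totals 451.
The closest alternative, smash burger + grain bowl + arepas, reaches only 433.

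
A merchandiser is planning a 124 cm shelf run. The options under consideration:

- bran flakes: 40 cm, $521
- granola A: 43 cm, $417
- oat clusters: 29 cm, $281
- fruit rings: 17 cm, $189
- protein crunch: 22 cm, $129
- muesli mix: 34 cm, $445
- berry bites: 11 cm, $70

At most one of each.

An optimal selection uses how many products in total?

4

Optimal total is 1436.
bran flakes + oat clusters + fruit rings + muesli mix hits 1436 at 120 cm.
All optima have 4 products.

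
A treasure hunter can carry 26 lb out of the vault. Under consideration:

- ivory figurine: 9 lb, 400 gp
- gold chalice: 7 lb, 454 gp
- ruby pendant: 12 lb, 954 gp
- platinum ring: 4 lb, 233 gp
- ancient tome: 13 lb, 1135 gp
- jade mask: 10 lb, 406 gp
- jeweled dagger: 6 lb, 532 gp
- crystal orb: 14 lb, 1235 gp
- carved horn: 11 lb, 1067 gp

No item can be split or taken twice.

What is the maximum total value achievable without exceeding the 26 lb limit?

2302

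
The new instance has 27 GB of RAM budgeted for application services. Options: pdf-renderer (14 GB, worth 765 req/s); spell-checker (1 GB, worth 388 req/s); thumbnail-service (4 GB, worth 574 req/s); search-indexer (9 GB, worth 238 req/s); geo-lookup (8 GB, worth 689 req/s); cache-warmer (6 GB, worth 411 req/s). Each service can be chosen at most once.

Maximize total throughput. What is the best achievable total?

2416

Density check — spell-checker 388.00, thumbnail-service 143.50, geo-lookup 86.12, cache-warmer 68.50 are the best per GB.
Filling by ratio: spell-checker + thumbnail-service + geo-lookup + cache-warmer for 2062, with 8 GB left unused.
Replace cache-warmer with pdf-renderer: the trade gains 354 net, giving 2416 at 27 GB.
That's the maximum — no swap from here does better than 2416.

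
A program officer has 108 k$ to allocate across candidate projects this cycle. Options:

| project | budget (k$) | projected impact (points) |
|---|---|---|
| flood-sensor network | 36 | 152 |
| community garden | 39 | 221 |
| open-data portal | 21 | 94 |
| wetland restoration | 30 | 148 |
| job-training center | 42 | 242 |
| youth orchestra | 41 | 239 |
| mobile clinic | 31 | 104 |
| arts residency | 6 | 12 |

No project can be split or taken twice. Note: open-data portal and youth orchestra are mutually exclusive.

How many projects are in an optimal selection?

Best achievable projected impact is 569.
community garden + open-data portal + job-training center + arts residency hits 569 at 108 k$.
Every optimal selection uses 4 projects.

4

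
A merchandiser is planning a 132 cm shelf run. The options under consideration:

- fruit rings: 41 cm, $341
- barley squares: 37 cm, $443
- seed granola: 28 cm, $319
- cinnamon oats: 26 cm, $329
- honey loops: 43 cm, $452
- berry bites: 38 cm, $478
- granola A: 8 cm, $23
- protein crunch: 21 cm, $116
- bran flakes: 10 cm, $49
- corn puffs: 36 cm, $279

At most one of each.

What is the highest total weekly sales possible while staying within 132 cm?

1569

Density check — cinnamon oats 12.65, berry bites 12.58, barley squares 11.97, seed granola 11.39 are the best per cm.
Taking barley squares + seed granola + cinnamon oats + berry bites: 129 cm used, 1569 in weekly sales.
Nothing else within 132 cm beats 1569.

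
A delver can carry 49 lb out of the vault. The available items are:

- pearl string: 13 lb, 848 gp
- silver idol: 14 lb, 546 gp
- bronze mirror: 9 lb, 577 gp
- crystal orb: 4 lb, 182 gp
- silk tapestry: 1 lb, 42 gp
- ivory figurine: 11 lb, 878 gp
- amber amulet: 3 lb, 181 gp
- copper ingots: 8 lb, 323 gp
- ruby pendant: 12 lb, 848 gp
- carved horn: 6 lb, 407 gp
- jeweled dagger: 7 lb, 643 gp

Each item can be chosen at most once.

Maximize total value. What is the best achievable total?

3624

Best packing: pearl string + ivory figurine + ruby pendant + carved horn + jeweled dagger — 49 lb, 3624 total.
No other feasible combination exceeds 3624.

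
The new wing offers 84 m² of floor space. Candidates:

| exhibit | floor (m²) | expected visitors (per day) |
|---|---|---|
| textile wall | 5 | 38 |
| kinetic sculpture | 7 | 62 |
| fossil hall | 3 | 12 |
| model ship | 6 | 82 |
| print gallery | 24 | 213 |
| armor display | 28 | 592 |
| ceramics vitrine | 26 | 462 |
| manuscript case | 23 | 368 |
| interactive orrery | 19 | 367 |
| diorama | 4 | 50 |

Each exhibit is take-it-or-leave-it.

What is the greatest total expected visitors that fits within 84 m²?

1553

Model ship + armor display + ceramics vitrine + interactive orrery + diorama uses 83 of the 84 m² and totals 1553.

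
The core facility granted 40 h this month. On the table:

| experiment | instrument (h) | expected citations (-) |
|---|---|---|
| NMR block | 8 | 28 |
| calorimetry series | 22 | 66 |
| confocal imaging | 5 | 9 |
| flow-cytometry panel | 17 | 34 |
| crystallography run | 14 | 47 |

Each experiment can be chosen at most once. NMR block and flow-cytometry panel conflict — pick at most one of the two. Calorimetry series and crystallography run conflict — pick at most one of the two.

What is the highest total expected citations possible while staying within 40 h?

Best packing: NMR block + calorimetry series + confocal imaging — 35 h, 103 total.

103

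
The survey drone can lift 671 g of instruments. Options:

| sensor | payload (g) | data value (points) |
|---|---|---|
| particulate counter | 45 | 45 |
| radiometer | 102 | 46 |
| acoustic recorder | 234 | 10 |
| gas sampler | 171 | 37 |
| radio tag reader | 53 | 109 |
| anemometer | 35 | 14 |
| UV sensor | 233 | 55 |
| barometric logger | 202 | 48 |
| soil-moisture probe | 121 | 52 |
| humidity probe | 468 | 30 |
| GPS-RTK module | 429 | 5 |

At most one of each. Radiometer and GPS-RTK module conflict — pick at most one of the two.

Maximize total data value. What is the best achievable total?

321

Ranking by ratio (data value/g): radio tag reader 2.06, particulate counter 1.00, radiometer 0.45, soil-moisture probe 0.43.
The ratio heuristic lands on particulate counter + radiometer + radio tag reader + anemometer + barometric logger + soil-moisture probe (314) but leaves 113 g idle.
The 202 g tied up in barometric logger is better spent on UV sensor — total rises to 321 (589 g).
The closest alternative, particulate counter + radiometer + radio tag reader + anemometer + UV sensor + barometric logger, reaches only 317.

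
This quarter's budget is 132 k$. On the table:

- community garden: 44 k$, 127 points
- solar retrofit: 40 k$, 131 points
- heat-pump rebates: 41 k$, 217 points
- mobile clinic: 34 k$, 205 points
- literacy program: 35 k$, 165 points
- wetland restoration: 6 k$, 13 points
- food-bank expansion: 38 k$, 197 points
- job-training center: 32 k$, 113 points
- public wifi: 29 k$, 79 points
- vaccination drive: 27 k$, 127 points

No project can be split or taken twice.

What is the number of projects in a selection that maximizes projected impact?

4

Optimal total is 642.
mobile clinic + food-bank expansion + job-training center + vaccination drive hits 642 at 131 k$.
Any selection reaching 642 contains exactly 4 projects.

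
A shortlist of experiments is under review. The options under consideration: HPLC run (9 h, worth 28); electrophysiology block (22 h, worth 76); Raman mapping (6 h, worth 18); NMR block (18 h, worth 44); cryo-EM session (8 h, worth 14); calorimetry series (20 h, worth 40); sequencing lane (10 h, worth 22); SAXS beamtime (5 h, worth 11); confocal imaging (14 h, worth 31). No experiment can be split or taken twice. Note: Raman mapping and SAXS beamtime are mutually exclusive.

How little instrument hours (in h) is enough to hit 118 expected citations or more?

Look for the lowest-instrument combination reaching 118.
HPLC run + electrophysiology block + Raman mapping: 122 expected citations at 37 h.
Any bundle with less than 37 h falls short of 118.

37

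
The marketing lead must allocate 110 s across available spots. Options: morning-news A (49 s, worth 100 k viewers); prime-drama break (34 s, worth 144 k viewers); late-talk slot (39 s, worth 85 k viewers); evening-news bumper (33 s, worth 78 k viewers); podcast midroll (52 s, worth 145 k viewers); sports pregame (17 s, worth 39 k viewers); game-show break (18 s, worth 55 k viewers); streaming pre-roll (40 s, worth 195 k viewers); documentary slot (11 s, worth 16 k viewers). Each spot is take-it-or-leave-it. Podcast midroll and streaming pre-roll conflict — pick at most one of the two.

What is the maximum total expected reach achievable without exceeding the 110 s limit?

The ratio ordering already packs tightly: prime-drama break + sports pregame + game-show break + streaming pre-roll, 109 s, 433.
No other feasible combination exceeds 433.

433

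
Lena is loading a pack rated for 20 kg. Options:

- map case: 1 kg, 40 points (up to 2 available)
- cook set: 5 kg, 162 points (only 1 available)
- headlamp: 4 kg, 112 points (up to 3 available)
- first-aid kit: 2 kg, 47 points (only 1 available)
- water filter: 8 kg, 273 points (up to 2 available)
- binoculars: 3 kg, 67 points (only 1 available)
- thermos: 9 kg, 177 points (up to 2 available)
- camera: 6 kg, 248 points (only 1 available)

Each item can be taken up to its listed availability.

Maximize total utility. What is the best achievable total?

Ranking by ratio (utility/kg): camera 41.33, map case 40.00, water filter 34.12, cook set 32.40.
Greedy by ratio would take 2×map case + headlamp + water filter + camera: 20 kg used, total 713.
Replace map case and headlamp with cook set: the trade gains 10 net, giving 723 at 20 kg.

723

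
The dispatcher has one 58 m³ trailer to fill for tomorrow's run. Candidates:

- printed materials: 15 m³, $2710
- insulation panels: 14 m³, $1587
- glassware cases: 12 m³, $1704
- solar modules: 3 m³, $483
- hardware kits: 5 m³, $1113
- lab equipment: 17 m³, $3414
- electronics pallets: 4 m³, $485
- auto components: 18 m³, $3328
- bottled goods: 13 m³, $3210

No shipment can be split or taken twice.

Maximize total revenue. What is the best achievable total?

11550

Greedy by ratio would take solar modules + hardware kits + lab equipment + auto components + bottled goods: 56 m³ used, total 11548.
The 3 m³ tied up in solar modules is better spent on electronics pallets — total rises to 11550 (57 m³).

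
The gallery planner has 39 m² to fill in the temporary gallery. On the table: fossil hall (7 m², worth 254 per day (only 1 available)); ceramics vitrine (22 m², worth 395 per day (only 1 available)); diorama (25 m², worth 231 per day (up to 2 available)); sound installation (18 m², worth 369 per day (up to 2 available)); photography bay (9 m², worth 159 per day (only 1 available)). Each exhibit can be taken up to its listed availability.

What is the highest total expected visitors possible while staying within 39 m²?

808

By expected visitors per m²: fossil hall 36.29, sound installation 20.50, ceramics vitrine 17.95, photography bay 17.67 lead.
A density-first pass picks fossil hall + sound installation + photography bay — 782 at 34 m².
Replace sound installation with ceramics vitrine: the trade gains 26 net, giving 808 at 38 m².
Nothing else within 39 m² beats 808.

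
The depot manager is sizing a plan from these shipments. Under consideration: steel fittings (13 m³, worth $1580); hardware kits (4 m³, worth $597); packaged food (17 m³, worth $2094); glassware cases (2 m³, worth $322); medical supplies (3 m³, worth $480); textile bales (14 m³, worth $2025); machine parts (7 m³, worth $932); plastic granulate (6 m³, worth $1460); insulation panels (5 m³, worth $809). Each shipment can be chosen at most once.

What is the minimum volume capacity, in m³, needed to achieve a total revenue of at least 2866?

Need the lightest bundle worth ≥ 2866.
hardware kits + plastic granulate + insulation panels reaches 2866 using 15 m³.
Any bundle with less than 15 m³ falls short of 2866.

15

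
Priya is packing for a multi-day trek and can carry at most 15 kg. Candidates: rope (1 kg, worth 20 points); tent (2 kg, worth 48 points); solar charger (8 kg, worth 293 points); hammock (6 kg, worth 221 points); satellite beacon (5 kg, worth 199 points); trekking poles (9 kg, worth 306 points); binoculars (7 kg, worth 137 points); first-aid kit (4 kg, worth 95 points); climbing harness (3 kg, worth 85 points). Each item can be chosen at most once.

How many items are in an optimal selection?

3

Best achievable utility is 540.
tent + solar charger + satellite beacon hits 540 at 15 kg.
Any selection reaching 540 contains exactly 3 items.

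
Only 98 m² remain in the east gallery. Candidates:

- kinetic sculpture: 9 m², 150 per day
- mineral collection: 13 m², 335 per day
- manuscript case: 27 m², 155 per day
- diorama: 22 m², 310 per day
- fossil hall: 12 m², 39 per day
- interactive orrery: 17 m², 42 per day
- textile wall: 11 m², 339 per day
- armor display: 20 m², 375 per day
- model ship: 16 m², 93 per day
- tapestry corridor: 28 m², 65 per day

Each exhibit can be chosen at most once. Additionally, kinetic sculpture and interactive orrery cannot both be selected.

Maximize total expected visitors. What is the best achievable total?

1602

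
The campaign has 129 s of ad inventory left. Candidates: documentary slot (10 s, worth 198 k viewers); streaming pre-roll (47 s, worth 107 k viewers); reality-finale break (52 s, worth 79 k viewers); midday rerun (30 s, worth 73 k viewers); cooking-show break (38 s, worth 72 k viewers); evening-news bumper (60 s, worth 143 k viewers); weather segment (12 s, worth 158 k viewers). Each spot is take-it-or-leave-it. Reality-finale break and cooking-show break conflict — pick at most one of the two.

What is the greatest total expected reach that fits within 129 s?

Ranking by ratio (expected reach/s): documentary slot 19.80, weather segment 13.17, midday rerun 2.43.
Greedy by ratio would take documentary slot + midday rerun + evening-news bumper + weather segment: 112 s used, total 572.
Replace midday rerun with streaming pre-roll: the trade gains 34 net, giving 606 at 129 s.
Nothing else feasible within 129 s beats 606.

606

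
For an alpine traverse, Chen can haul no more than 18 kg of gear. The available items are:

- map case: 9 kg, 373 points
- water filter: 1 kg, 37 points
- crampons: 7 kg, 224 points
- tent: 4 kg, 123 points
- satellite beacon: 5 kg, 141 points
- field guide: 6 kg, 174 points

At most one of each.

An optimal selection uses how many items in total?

3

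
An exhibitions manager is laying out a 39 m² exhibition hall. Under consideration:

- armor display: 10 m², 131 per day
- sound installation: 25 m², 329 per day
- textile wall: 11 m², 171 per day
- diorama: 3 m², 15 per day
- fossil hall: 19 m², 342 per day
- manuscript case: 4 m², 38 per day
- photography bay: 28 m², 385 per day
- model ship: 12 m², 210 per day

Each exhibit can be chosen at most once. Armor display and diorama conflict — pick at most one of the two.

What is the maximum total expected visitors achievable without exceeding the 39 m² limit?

By expected visitors per m²: fossil hall 18.00, model ship 17.50, textile wall 15.55, photography bay 13.75 lead.
Best packing: diorama + fossil hall + manuscript case + model ship — 38 m², 605 total.

605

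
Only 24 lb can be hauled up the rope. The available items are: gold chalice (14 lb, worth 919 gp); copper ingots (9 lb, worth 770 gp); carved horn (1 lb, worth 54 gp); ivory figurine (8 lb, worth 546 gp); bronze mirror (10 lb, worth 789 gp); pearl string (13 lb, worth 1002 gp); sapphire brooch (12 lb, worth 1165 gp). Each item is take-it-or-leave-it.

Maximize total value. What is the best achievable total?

2008

Taking the top-ratio items first gives copper ingots + carved horn + sapphire brooch for 1989 (22 lb).
Replace copper ingots with bronze mirror: the trade gains 19 net, giving 2008 at 23 lb.
Runner-up copper ingots + carved horn + sapphire brooch tops out at 1989.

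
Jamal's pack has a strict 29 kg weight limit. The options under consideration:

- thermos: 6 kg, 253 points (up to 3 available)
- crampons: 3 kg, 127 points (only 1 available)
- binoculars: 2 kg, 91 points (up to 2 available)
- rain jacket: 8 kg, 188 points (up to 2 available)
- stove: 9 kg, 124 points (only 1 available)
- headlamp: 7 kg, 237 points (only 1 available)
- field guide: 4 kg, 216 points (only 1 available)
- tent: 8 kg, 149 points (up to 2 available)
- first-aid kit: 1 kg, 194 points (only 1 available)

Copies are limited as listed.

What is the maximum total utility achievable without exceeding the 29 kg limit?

A density-first pass picks 2×thermos + crampons + 2×binoculars + field guide + first-aid kit — 1225 at 24 kg.
Replace binoculars with thermos: the trade gains 162 net, giving 1387 at 28 kg.
No other feasible combination exceeds 1387.

1387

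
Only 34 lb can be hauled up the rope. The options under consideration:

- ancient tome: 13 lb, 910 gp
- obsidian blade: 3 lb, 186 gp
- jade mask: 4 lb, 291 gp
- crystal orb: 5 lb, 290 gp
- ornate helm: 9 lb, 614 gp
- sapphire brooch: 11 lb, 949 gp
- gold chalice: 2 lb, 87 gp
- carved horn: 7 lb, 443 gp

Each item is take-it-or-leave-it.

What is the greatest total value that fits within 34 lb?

2488

Filling by ratio: ancient tome + obsidian blade + jade mask + sapphire brooch + gold chalice for 2423, with 1 lb left unused.
The 6 lb tied up in jade mask and gold chalice is better spent on carved horn — total rises to 2488 (34 lb).
The closest alternative, obsidian blade + jade mask + ornate helm + sapphire brooch + carved horn, reaches only 2483.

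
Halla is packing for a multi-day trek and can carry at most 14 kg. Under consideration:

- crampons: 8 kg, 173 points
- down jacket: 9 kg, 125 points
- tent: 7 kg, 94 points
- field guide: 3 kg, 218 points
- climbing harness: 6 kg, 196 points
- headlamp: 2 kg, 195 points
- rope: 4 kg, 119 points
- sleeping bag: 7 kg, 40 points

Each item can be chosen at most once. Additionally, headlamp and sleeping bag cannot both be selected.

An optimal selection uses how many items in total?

Best achievable utility is 609.
One optimal bundle: field guide + climbing harness + headlamp (11 kg).
Every optimal selection uses 3 items.

3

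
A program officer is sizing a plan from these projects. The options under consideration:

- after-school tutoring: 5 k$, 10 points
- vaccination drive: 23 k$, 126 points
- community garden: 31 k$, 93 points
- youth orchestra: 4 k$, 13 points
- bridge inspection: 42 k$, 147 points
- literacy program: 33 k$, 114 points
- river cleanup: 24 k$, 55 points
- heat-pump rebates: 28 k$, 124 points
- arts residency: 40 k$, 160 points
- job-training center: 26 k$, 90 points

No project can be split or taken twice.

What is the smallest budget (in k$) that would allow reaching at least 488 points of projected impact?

Look for the lowest-budget combination reaching 488.
Taking vaccination drive + heat-pump rebates + arts residency + job-training center gives 500 (≥ 488) for 117 k$.
No combination under 117 k$ hits 488.

117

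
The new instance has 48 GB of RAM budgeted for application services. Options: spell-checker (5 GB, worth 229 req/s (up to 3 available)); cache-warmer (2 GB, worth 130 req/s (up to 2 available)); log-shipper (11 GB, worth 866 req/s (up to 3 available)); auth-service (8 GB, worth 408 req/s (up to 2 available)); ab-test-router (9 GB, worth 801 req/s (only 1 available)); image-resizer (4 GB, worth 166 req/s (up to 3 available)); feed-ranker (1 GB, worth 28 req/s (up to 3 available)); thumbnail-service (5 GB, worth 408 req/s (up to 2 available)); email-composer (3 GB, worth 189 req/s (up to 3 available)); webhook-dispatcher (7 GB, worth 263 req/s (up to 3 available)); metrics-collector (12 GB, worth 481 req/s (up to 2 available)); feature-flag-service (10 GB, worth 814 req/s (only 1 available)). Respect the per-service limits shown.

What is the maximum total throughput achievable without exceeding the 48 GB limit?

3885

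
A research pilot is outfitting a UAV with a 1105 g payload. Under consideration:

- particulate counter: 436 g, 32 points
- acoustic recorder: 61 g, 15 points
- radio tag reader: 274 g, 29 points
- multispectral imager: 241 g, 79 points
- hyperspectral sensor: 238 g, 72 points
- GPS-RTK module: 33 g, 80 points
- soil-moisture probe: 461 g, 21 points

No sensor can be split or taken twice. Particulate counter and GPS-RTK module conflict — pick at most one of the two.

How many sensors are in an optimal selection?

5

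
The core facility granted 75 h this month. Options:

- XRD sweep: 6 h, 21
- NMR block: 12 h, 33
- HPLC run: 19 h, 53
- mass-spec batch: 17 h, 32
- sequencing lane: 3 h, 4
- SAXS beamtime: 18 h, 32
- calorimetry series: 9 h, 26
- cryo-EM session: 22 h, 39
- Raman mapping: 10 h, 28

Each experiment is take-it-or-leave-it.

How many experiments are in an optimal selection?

6

Best achievable expected citations is 193.
XRD sweep + NMR block + HPLC run + mass-spec batch + calorimetry series + Raman mapping hits 193 at 73 h.
All optima have 6 experiments.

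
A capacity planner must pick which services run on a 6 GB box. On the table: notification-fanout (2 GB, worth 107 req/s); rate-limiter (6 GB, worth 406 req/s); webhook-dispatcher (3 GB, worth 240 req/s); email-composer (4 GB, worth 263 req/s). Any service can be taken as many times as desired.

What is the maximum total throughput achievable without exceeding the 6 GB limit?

Ranking by ratio (throughput/GB): webhook-dispatcher 80.00, rate-limiter 67.67, email-composer 65.75, notification-fanout 53.50.
Best packing: 2×webhook-dispatcher — 6 GB, 480 total.
No other feasible combination exceeds 480.

480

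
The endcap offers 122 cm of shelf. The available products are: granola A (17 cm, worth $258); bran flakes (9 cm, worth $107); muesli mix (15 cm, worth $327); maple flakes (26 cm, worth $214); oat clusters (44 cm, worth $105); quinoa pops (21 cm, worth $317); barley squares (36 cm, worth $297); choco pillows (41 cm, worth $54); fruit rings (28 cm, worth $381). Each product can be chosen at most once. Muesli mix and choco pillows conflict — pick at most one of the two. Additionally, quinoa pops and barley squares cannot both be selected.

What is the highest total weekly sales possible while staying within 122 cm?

1604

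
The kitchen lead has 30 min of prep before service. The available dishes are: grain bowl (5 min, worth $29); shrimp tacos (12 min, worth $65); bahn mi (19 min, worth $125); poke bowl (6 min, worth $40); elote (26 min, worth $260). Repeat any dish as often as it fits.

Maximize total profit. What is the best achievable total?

Best packing: elote — 26 min, 260 total.
No other feasible combination exceeds 260.

260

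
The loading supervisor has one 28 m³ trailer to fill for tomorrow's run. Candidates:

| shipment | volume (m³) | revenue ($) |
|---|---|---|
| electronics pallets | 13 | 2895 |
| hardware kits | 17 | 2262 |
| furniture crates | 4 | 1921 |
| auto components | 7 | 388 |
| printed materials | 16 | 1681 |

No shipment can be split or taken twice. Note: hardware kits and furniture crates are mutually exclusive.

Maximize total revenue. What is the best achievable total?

5204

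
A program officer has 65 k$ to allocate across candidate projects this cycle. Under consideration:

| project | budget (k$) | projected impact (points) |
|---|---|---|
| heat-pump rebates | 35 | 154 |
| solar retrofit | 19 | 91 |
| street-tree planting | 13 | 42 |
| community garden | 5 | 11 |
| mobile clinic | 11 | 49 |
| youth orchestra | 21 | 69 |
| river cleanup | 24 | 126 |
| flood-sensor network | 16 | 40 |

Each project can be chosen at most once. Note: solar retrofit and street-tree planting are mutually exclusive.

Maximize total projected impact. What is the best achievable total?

294

Density check — river cleanup 5.25, solar retrofit 4.79, mobile clinic 4.45 are the best per k$.
Greedy by ratio would take solar retrofit + community garden + mobile clinic + river cleanup: 59 k$ used, total 277.
Replace community garden and river cleanup with heat-pump rebates: the trade gains 17 net, giving 294 at 65 k$.
Next best is heat-pump rebates + community garden + river cleanup at 291 (64 k$) — short by 3.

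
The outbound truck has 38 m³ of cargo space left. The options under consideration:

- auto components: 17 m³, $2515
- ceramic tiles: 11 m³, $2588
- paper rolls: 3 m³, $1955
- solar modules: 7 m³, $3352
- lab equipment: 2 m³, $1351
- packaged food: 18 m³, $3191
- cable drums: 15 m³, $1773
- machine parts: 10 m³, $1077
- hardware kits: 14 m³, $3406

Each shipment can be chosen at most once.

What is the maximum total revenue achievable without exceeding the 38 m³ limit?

Ceramic tiles + paper rolls + solar modules + lab equipment + hardware kits uses 37 of the 38 m³ and totals 12652.

12652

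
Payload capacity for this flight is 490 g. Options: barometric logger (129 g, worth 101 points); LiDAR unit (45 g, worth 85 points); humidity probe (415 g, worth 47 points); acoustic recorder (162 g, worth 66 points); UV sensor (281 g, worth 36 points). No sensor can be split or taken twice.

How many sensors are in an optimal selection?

3

Best achievable data value is 252.
barometric logger + LiDAR unit + acoustic recorder hits 252 at 336 g.
Any selection reaching 252 contains exactly 3 sensors.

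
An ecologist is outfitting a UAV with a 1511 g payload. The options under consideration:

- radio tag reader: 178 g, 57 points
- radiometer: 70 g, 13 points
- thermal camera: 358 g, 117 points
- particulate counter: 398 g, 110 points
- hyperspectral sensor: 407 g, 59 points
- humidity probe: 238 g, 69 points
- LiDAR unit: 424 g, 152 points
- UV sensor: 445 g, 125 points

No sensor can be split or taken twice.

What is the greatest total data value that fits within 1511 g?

Density check — LiDAR unit 0.36, thermal camera 0.33, radio tag reader 0.32, humidity probe 0.29 are the best per g.
Taking the top-ratio sensors first gives radio tag reader + radiometer + thermal camera + humidity probe + LiDAR unit for 408 (1268 g).
Replace humidity probe with UV sensor: the trade gains 56 net, giving 464 at 1475 g.
Next best is thermal camera + humidity probe + LiDAR unit + UV sensor at 463 (1465 g) — short by 1.

464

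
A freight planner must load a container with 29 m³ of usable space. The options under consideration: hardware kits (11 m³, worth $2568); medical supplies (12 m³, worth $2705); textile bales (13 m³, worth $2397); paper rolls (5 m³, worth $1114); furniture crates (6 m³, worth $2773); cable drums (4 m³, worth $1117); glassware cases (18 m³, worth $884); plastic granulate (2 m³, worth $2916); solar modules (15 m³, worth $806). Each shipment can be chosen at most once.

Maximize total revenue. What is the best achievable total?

10625

The ratio heuristic lands on hardware kits + paper rolls + furniture crates + cable drums + plastic granulate (10488) but leaves 1 m³ idle.
The 11 m³ tied up in hardware kits is better spent on medical supplies — total rises to 10625 (29 m³).
An exhaustive check of the 512 subsets confirms 10625.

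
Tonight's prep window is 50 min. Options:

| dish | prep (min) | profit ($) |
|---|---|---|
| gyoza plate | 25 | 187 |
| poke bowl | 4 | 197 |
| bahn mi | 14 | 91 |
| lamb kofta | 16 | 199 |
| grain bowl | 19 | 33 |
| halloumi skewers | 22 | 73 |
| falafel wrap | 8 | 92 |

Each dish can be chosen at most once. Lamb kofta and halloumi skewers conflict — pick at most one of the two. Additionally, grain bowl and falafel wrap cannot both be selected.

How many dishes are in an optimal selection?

The maximum profit within 50 min is 583.
gyoza plate + poke bowl + lamb kofta hits 583 at 45 min.
Any selection reaching 583 contains exactly 3 dishes.

3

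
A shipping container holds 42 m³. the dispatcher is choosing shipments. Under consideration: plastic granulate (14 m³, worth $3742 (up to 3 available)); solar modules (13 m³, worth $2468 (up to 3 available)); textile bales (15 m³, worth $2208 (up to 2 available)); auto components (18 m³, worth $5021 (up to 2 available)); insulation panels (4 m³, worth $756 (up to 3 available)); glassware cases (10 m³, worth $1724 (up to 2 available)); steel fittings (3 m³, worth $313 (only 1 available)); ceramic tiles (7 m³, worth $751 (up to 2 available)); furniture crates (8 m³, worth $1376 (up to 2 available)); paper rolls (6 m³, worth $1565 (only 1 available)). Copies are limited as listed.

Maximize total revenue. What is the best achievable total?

2×auto components + paper rolls uses 42 of the 42 m³ and totals 11607.

11607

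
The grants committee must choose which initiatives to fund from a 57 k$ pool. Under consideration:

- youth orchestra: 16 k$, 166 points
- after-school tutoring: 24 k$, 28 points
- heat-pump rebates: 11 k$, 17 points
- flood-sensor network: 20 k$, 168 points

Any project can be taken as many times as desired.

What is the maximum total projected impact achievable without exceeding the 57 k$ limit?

502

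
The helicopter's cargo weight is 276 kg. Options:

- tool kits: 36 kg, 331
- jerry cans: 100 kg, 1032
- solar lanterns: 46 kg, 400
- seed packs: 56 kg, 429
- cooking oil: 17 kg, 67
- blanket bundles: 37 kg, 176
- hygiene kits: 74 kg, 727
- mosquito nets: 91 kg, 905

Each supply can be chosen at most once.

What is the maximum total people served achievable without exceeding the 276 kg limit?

Density check — jerry cans 10.32, mosquito nets 9.95, hygiene kits 9.82, tool kits 9.19 are the best per kg.
A density-first pass picks jerry cans + hygiene kits + mosquito nets — 2664 at 265 kg.
Dropping hygiene kits frees 74 kg; slotting in tool kits + solar lanterns (82 kg) lifts the total to 2668 at 273 kg.
Runner-up jerry cans + hygiene kits + mosquito nets tops out at 2664.

2668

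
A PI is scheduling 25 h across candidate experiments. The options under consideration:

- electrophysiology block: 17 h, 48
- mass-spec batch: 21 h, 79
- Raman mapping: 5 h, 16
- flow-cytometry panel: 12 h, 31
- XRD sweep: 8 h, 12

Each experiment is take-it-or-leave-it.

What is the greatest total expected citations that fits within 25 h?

79

Density check — mass-spec batch 3.76, Raman mapping 3.20, electrophysiology block 2.82, flow-cytometry panel 2.58 are the best per h.
Mass-spec batch uses 21 of the 25 h and totals 79.
The closest alternative, electrophysiology block + Raman mapping, reaches only 64.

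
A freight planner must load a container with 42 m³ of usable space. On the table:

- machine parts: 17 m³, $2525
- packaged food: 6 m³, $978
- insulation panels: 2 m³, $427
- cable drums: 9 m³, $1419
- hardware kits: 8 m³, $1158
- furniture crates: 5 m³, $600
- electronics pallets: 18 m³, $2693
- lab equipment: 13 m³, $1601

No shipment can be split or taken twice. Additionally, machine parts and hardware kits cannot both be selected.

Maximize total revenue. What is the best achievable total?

6297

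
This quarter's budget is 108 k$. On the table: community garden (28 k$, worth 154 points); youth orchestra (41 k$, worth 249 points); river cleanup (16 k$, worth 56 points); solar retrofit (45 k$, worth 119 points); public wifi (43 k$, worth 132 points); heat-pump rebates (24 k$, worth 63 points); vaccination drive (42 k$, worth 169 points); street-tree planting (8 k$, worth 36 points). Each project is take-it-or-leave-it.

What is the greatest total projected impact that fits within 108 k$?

510

Ranking by ratio (projected impact/k$): youth orchestra 6.07, community garden 5.50, street-tree planting 4.50.
A density-first pass picks community garden + youth orchestra + river cleanup + street-tree planting — 495 at 93 k$.
Dropping community garden frees 28 k$; slotting in vaccination drive (42 k$) lifts the total to 510 at 107 k$.
An exhaustive check of the 256 subsets confirms 510.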